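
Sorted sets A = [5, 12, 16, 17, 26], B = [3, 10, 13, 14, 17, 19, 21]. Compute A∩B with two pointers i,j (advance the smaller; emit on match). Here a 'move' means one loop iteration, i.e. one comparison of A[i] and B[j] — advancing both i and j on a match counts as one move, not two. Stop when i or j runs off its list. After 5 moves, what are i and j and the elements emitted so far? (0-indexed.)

i=2, j=3, emitted=[]

i=0 j=0: 5>3, j++
i=0 j=1: 5<10, i++
i=1 j=1: 12>10, j++
i=1 j=2: 12<13, i++
i=2 j=2: 16>13, j++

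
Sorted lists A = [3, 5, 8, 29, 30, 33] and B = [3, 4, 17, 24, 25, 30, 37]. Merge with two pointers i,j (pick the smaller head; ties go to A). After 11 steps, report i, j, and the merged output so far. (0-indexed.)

i=5, j=6, merged so far=[3, 3, 4, 5, 8, 17, 24, 25, 29, 30, 30]

[i=0,j=0] A[i]=3<=B[j]=3 take 3 → i++
[i=1,j=0] A[i]=5>B[j]=3 take 3 → j++
[i=1,j=1] A[i]=5>B[j]=4 take 4 → j++
[i=1,j=2] A[i]=5<=B[j]=17 take 5 → i++
[i=2,j=2] A[i]=8<=B[j]=17 take 8 → i++
[i=3,j=2] A[i]=29>B[j]=17 take 17 → j++
[i=3,j=3] A[i]=29>B[j]=24 take 24 → j++
[i=3,j=4] A[i]=29>B[j]=25 take 25 → j++
[i=3,j=5] A[i]=29<=B[j]=30 take 29 → i++
[i=4,j=5] A[i]=30<=B[j]=30 take 30 → i++
[i=5,j=5] A[i]=33>B[j]=30 take 30 → j++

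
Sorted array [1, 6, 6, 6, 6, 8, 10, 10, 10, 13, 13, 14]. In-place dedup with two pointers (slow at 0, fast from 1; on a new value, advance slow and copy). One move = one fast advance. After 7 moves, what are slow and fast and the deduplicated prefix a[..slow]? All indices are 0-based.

slow=3, fast=8, prefix=[1, 6, 8, 10]

slow=0 fast=1: a[fast]=6≠a[slow]=1 write a[1]=6, slow++,fast++
slow=1 fast=2: a[fast]=6=a[slow] dup, fast++
slow=1 fast=3: a[fast]=6=a[slow] dup, fast++
slow=1 fast=4: a[fast]=6=a[slow] dup, fast++
slow=1 fast=5: a[fast]=8≠a[slow]=6 write a[2]=8, slow++,fast++
slow=2 fast=6: a[fast]=10≠a[slow]=8 write a[3]=10, slow++,fast++
slow=3 fast=7: a[fast]=10=a[slow] dup, fast++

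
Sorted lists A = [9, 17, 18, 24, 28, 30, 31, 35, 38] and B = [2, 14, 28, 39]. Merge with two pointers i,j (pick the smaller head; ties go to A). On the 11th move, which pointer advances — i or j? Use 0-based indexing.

i

i=0 j=0: A[i]=9>B[j]=2 take 2, j++
i=0 j=1: A[i]=9<=B[j]=14 take 9, i++
i=1 j=1: A[i]=17>B[j]=14 take 14, j++
i=1 j=2: A[i]=17<=B[j]=28 take 17, i++
i=2 j=2: A[i]=18<=B[j]=28 take 18, i++
i=3 j=2: A[i]=24<=B[j]=28 take 24, i++
i=4 j=2: A[i]=28<=B[j]=28 take 28, i++
i=5 j=2: A[i]=30>B[j]=28 take 28, j++
i=5 j=3: A[i]=30<=B[j]=39 take 30, i++
i=6 j=3: A[i]=31<=B[j]=39 take 31, i++
i=7 j=3: A[i]=35<=B[j]=39 take 35, i++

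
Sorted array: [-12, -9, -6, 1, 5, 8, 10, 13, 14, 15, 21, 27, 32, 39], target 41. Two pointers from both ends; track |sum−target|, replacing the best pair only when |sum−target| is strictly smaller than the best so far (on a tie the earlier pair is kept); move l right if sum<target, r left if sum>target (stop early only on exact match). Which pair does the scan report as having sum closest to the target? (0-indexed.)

l=0 r=13: -12+39=27 d=14 *, l++
l=1 r=13: -9+39=30 d=11 *, l++
l=2 r=13: -6+39=33 d=8 *, l++
l=3 r=13: 1+39=40 d=1 *, l++
l=4 r=13: 5+39=44 d=3, r--
l=4 r=12: 5+32=37 d=4, l++
l=5 r=12: 8+32=40 d=1, l++
l=6 r=12: 10+32=42 d=1, r--
l=6 r=11: 10+27=37 d=4, l++
l=7 r=11: 13+27=40 d=1, l++
l=8 r=11: 14+27=41 d=0 *, stop

pair (14, 27) with sum 41 (|Δ|=0)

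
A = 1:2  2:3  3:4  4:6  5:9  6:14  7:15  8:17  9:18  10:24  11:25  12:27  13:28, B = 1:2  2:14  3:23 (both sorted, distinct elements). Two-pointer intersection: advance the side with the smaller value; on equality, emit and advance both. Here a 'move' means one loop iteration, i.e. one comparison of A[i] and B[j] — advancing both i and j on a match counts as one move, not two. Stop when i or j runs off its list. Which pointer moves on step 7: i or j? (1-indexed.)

i

[i=1,j=1] 2==2 emit → i++,j++
[i=2,j=2] 3<14 → i++
[i=3,j=2] 4<14 → i++
[i=4,j=2] 6<14 → i++
[i=5,j=2] 9<14 → i++
[i=6,j=2] 14==14 emit → i++,j++
[i=7,j=3] 15<23 → i++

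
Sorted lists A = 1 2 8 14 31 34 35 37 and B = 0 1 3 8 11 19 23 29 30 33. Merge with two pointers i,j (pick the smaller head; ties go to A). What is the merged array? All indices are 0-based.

[i=0,j=0] A[i]=1>B[j]=0 take 0 → j++
[i=0,j=1] A[i]=1<=B[j]=1 take 1 → i++
[i=1,j=1] A[i]=2>B[j]=1 take 1 → j++
[i=1,j=2] A[i]=2<=B[j]=3 take 2 → i++
[i=2,j=2] A[i]=8>B[j]=3 take 3 → j++
[i=2,j=3] A[i]=8<=B[j]=8 take 8 → i++
[i=3,j=3] A[i]=14>B[j]=8 take 8 → j++
[i=3,j=4] A[i]=14>B[j]=11 take 11 → j++
[i=3,j=5] A[i]=14<=B[j]=19 take 14 → i++
[i=4,j=5] A[i]=31>B[j]=19 take 19 → j++
[i=4,j=6] A[i]=31>B[j]=23 take 23 → j++
[i=4,j=7] A[i]=31>B[j]=29 take 29 → j++
[i=4,j=8] A[i]=31>B[j]=30 take 30 → j++
[i=4,j=9] A[i]=31<=B[j]=33 take 31 → i++
[i=5,j=9] A[i]=34>B[j]=33 take 33 → j++
[i=5,j=10] B done, take A[i]=34 → i++
[i=6,j=10] B done, take A[i]=35 → i++
[i=7,j=10] B done, take A[i]=37 → i++

[0, 1, 1, 2, 3, 8, 8, 11, 14, 19, 23, 29, 30, 31, 33, 34, 35, 37]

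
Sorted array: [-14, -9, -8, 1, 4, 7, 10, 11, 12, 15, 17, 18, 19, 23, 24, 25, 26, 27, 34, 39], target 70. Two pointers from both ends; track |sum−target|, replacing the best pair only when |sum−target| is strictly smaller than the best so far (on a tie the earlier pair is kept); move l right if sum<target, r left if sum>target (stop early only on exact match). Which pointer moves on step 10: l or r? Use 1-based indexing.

[1,20] -14+39=25 d=45 * → l++
[2,20] -9+39=30 d=40 * → l++
[3,20] -8+39=31 d=39 * → l++
[4,20] 1+39=40 d=30 * → l++
[5,20] 4+39=43 d=27 * → l++
[6,20] 7+39=46 d=24 * → l++
[7,20] 10+39=49 d=21 * → l++
[8,20] 11+39=50 d=20 * → l++
[9,20] 12+39=51 d=19 * → l++
[10,20] 15+39=54 d=16 * → l++

l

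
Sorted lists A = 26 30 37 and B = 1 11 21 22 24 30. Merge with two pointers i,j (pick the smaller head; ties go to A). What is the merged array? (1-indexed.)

[i=1,j=1] A[i]=26>B[j]=1 take 1 → j++
[i=1,j=2] A[i]=26>B[j]=11 take 11 → j++
[i=1,j=3] A[i]=26>B[j]=21 take 21 → j++
[i=1,j=4] A[i]=26>B[j]=22 take 22 → j++
[i=1,j=5] A[i]=26>B[j]=24 take 24 → j++
[i=1,j=6] A[i]=26<=B[j]=30 take 26 → i++
[i=2,j=6] A[i]=30<=B[j]=30 take 30 → i++
[i=3,j=6] A[i]=37>B[j]=30 take 30 → j++
[i=3,j=7] B done, take A[i]=37 → i++

[1, 11, 21, 22, 24, 26, 30, 30, 37]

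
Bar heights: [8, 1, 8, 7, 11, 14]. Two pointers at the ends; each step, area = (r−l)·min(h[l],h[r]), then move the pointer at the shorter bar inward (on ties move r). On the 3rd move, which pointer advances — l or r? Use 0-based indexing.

[0,5] min(8,14)*5=40 best=40 * → l++
[1,5] min(1,14)*4=4 best=40 → l++
[2,5] min(8,14)*3=24 best=40 → l++

l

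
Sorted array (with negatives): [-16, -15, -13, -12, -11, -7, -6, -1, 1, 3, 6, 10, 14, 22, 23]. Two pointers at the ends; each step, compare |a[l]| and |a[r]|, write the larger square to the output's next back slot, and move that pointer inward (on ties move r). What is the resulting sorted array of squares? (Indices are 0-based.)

[1, 1, 9, 36, 36, 49, 100, 121, 144, 169, 196, 225, 256, 484, 529]

l=0 r=14: |-16|<=|23| out[14]=529, r--
l=0 r=13: |-16|<=|22| out[13]=484, r--
l=0 r=12: |-16|>|14| out[12]=256, l++
l=1 r=12: |-15|>|14| out[11]=225, l++
l=2 r=12: |-13|<=|14| out[10]=196, r--
l=2 r=11: |-13|>|10| out[9]=169, l++
l=3 r=11: |-12|>|10| out[8]=144, l++
l=4 r=11: |-11|>|10| out[7]=121, l++
l=5 r=11: |-7|<=|10| out[6]=100, r--
l=5 r=10: |-7|>|6| out[5]=49, l++
l=6 r=10: |-6|<=|6| out[4]=36, r--
l=6 r=9: |-6|>|3| out[3]=36, l++
l=7 r=9: |-1|<=|3| out[2]=9, r--
l=7 r=8: |-1|<=|1| out[1]=1, r--
l=7 r=7: |-1|<=|-1| out[0]=1, r--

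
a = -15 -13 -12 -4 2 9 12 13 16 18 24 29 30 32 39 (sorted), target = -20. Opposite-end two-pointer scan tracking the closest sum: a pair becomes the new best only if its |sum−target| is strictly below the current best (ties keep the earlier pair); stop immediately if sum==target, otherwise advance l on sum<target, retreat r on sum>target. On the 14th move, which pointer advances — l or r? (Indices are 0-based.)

[0,14] -15+39=24 d=44 * → r--
[0,13] -15+32=17 d=37 * → r--
[0,12] -15+30=15 d=35 * → r--
[0,11] -15+29=14 d=34 * → r--
[0,10] -15+24=9 d=29 * → r--
[0,9] -15+18=3 d=23 * → r--
[0,8] -15+16=1 d=21 * → r--
[0,7] -15+13=-2 d=18 * → r--
[0,6] -15+12=-3 d=17 * → r--
[0,5] -15+9=-6 d=14 * → r--
[0,4] -15+2=-13 d=7 * → r--
[0,3] -15+-4=-19 d=1 * → r--
[0,2] -15+-12=-27 d=7 → l++
[1,2] -13+-12=-25 d=5 → l++

l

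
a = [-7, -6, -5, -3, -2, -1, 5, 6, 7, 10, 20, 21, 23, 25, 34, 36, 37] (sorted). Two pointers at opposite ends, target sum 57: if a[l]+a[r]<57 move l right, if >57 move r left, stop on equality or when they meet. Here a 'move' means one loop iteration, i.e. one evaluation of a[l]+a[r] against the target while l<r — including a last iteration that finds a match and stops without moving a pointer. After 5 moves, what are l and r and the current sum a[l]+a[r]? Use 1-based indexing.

l=1 r=17: -7+37=30 <57, l++
l=2 r=17: -6+37=31 <57, l++
l=3 r=17: -5+37=32 <57, l++
l=4 r=17: -3+37=34 <57, l++
l=5 r=17: -2+37=35 <57, l++

l=6, r=17, sum=36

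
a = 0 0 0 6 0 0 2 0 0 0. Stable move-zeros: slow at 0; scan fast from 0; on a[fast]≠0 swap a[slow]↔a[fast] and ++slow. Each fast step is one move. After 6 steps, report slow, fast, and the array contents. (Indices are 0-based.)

slow=1, fast=6, a=[6, 0, 0, 0, 0, 0, 2, 0, 0, 0]

(s=0,f=0) a[fast]=0 → fast++
(s=0,f=1) a[fast]=0 → fast++
(s=0,f=2) a[fast]=0 → fast++
(s=0,f=3) a[fast]=6≠0 swap→a[0]=6 → slow++,fast++
(s=1,f=4) a[fast]=0 → fast++
(s=1,f=5) a[fast]=0 → fast++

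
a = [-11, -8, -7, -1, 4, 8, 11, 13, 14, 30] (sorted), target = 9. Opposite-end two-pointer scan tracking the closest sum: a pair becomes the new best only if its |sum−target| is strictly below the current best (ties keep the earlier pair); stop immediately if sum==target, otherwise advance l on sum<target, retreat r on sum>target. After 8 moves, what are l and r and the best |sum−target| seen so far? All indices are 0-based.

l=0 r=9: -11+30=19 d=10 *, r--
l=0 r=8: -11+14=3 d=6 *, l++
l=1 r=8: -8+14=6 d=3 *, l++
l=2 r=8: -7+14=7 d=2 *, l++
l=3 r=8: -1+14=13 d=4, r--
l=3 r=7: -1+13=12 d=3, r--
l=3 r=6: -1+11=10 d=1 *, r--
l=3 r=5: -1+8=7 d=2, l++

l=4, r=5, best |Δ|=1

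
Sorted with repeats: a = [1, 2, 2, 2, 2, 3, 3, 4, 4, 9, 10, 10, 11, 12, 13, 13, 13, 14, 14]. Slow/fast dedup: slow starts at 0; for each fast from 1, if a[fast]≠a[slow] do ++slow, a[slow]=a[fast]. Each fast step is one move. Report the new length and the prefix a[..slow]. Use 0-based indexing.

length 10; prefix = [1, 2, 3, 4, 9, 10, 11, 12, 13, 14]

slow=0 fast=1: a[fast]=2≠a[slow]=1 write a[1]=2, slow++,fast++
slow=1 fast=2: a[fast]=2=a[slow] dup, fast++
slow=1 fast=3: a[fast]=2=a[slow] dup, fast++
slow=1 fast=4: a[fast]=2=a[slow] dup, fast++
slow=1 fast=5: a[fast]=3≠a[slow]=2 write a[2]=3, slow++,fast++
slow=2 fast=6: a[fast]=3=a[slow] dup, fast++
slow=2 fast=7: a[fast]=4≠a[slow]=3 write a[3]=4, slow++,fast++
slow=3 fast=8: a[fast]=4=a[slow] dup, fast++
slow=3 fast=9: a[fast]=9≠a[slow]=4 write a[4]=9, slow++,fast++
slow=4 fast=10: a[fast]=10≠a[slow]=9 write a[5]=10, slow++,fast++
slow=5 fast=11: a[fast]=10=a[slow] dup, fast++
slow=5 fast=12: a[fast]=11≠a[slow]=10 write a[6]=11, slow++,fast++
slow=6 fast=13: a[fast]=12≠a[slow]=11 write a[7]=12, slow++,fast++
slow=7 fast=14: a[fast]=13≠a[slow]=12 write a[8]=13, slow++,fast++
slow=8 fast=15: a[fast]=13=a[slow] dup, fast++
slow=8 fast=16: a[fast]=13=a[slow] dup, fast++
slow=8 fast=17: a[fast]=14≠a[slow]=13 write a[9]=14, slow++,fast++
slow=9 fast=18: a[fast]=14=a[slow] dup, fast++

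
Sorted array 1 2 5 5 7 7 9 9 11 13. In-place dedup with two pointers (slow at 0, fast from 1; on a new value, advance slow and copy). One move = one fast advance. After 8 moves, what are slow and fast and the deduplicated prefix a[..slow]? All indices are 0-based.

slow=5, fast=9, prefix=[1, 2, 5, 7, 9, 11]

slow=0 fast=1: a[fast]=2≠a[slow]=1 write a[1]=2, slow++,fast++
slow=1 fast=2: a[fast]=5≠a[slow]=2 write a[2]=5, slow++,fast++
slow=2 fast=3: a[fast]=5=a[slow] dup, fast++
slow=2 fast=4: a[fast]=7≠a[slow]=5 write a[3]=7, slow++,fast++
slow=3 fast=5: a[fast]=7=a[slow] dup, fast++
slow=3 fast=6: a[fast]=9≠a[slow]=7 write a[4]=9, slow++,fast++
slow=4 fast=7: a[fast]=9=a[slow] dup, fast++
slow=4 fast=8: a[fast]=11≠a[slow]=9 write a[5]=11, slow++,fast++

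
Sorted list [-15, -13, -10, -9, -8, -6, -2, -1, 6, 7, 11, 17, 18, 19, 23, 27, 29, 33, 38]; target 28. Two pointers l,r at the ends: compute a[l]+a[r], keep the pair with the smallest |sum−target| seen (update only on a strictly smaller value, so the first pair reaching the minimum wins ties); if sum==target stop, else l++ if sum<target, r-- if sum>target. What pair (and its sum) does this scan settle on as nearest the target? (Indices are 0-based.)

l=0 r=18: -15+38=23 d=5 *, l++
l=1 r=18: -13+38=25 d=3 *, l++
l=2 r=18: -10+38=28 d=0 *, stop

pair (-10, 38) with sum 28 (|Δ|=0)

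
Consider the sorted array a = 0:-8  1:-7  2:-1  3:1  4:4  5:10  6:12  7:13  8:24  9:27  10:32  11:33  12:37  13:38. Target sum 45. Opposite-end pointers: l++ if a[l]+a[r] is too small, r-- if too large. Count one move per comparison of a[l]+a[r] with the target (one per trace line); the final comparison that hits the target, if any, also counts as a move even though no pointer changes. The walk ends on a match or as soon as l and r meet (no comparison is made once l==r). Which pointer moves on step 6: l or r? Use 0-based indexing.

r

[0,13] -8+38=30 <45 → l++
[1,13] -7+38=31 <45 → l++
[2,13] -1+38=37 <45 → l++
[3,13] 1+38=39 <45 → l++
[4,13] 4+38=42 <45 → l++
[5,13] 10+38=48 >45 → r--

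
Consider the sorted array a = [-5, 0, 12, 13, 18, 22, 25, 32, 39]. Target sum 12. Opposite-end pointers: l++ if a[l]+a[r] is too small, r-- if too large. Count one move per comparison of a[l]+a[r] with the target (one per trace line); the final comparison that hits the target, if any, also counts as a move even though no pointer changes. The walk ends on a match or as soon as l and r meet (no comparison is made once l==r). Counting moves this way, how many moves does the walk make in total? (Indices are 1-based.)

l=1 r=9: -5+39=34 >12, r--
l=1 r=8: -5+32=27 >12, r--
l=1 r=7: -5+25=20 >12, r--
l=1 r=6: -5+22=17 >12, r--
l=1 r=5: -5+18=13 >12, r--
l=1 r=4: -5+13=8 <12, l++
l=2 r=4: 0+13=13 >12, r--
l=2 r=3: 0+12=12, found

8 moves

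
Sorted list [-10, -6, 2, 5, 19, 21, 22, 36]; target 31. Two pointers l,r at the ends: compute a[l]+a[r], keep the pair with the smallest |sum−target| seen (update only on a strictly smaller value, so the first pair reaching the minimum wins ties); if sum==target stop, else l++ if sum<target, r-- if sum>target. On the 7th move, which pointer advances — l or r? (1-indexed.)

l=1 r=8: -10+36=26 d=5 *, l++
l=2 r=8: -6+36=30 d=1 *, l++
l=3 r=8: 2+36=38 d=7, r--
l=3 r=7: 2+22=24 d=7, l++
l=4 r=7: 5+22=27 d=4, l++
l=5 r=7: 19+22=41 d=10, r--
l=5 r=6: 19+21=40 d=9, r--

r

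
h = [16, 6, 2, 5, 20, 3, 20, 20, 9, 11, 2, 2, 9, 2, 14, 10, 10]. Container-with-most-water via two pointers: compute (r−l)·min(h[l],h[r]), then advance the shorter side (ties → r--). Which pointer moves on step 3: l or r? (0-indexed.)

r

l=0 r=16: min(16,10)*16=160 best=160 *, r--
l=0 r=15: min(16,10)*15=150 best=160, r--
l=0 r=14: min(16,14)*14=196 best=196 *, r--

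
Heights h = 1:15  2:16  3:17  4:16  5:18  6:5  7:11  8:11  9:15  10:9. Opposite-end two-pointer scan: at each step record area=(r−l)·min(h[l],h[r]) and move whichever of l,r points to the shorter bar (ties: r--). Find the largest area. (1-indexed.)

max area = 120

l=1 r=10: min(15,9)*9=81 best=81 *, r--
l=1 r=9: min(15,15)*8=120 best=120 *, r--
l=1 r=8: min(15,11)*7=77 best=120, r--
l=1 r=7: min(15,11)*6=66 best=120, r--
l=1 r=6: min(15,5)*5=25 best=120, r--
l=1 r=5: min(15,18)*4=60 best=120, l++
l=2 r=5: min(16,18)*3=48 best=120, l++
l=3 r=5: min(17,18)*2=34 best=120, l++
l=4 r=5: min(16,18)*1=16 best=120, l++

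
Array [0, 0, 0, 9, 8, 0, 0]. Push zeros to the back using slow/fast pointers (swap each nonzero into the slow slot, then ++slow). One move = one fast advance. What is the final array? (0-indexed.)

[9, 8, 0, 0, 0, 0, 0]

slow=0 fast=0: a[fast]=0, fast++
slow=0 fast=1: a[fast]=0, fast++
slow=0 fast=2: a[fast]=0, fast++
slow=0 fast=3: a[fast]=9≠0 swap→a[0]=9, slow++,fast++
slow=1 fast=4: a[fast]=8≠0 swap→a[1]=8, slow++,fast++
slow=2 fast=5: a[fast]=0, fast++
slow=2 fast=6: a[fast]=0, fast++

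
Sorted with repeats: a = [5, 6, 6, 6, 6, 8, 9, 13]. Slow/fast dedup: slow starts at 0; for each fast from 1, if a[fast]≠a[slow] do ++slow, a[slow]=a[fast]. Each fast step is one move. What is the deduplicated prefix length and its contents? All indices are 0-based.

(s=0,f=1) a[fast]=6≠a[slow]=5 write a[1]=6 → slow++,fast++
(s=1,f=2) a[fast]=6=a[slow] dup → fast++
(s=1,f=3) a[fast]=6=a[slow] dup → fast++
(s=1,f=4) a[fast]=6=a[slow] dup → fast++
(s=1,f=5) a[fast]=8≠a[slow]=6 write a[2]=8 → slow++,fast++
(s=2,f=6) a[fast]=9≠a[slow]=8 write a[3]=9 → slow++,fast++
(s=3,f=7) a[fast]=13≠a[slow]=9 write a[4]=13 → slow++,fast++

length 5; prefix = [5, 6, 8, 9, 13]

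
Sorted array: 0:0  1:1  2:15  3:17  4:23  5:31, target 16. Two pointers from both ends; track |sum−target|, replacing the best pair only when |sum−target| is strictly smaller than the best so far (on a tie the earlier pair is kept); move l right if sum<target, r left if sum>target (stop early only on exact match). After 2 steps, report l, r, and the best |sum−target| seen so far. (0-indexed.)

[0,5] 0+31=31 d=15 * → r--
[0,4] 0+23=23 d=7 * → r--

l=0, r=3, best |Δ|=7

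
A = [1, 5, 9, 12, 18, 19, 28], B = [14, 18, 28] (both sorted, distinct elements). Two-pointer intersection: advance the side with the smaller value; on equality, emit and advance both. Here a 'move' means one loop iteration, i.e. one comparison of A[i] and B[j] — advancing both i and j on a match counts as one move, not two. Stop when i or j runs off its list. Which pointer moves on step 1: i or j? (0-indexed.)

[i=0,j=0] 1<14 → i++

i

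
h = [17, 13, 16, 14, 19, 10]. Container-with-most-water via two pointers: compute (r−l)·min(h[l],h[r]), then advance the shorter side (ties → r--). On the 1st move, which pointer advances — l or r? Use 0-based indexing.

r

l=0 r=5: min(17,10)*5=50 best=50 *, r--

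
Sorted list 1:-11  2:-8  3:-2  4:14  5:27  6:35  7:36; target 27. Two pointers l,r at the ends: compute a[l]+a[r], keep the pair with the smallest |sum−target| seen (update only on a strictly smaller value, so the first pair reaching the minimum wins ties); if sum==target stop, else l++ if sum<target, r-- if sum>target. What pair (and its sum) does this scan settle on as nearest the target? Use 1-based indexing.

pair (-8, 35) with sum 27 (|Δ|=0)

l=1 r=7: -11+36=25 d=2 *, l++
l=2 r=7: -8+36=28 d=1 *, r--
l=2 r=6: -8+35=27 d=0 *, stop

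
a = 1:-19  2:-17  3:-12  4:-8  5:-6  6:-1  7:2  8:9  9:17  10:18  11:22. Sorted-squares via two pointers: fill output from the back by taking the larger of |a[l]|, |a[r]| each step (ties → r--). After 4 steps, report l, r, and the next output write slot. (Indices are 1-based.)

l=2, r=8, next write slot=7

[1,11] |-19|<=|22| out[11]=484 → r--
[1,10] |-19|>|18| out[10]=361 → l++
[2,10] |-17|<=|18| out[9]=324 → r--
[2,9] |-17|<=|17| out[8]=289 → r--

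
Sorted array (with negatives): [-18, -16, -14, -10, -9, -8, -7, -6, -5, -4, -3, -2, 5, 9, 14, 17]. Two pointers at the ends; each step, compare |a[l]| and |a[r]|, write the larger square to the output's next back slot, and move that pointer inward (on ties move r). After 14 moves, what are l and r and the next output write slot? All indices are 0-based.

l=0 r=15: |-18|>|17| out[15]=324, l++
l=1 r=15: |-16|<=|17| out[14]=289, r--
l=1 r=14: |-16|>|14| out[13]=256, l++
l=2 r=14: |-14|<=|14| out[12]=196, r--
l=2 r=13: |-14|>|9| out[11]=196, l++
l=3 r=13: |-10|>|9| out[10]=100, l++
l=4 r=13: |-9|<=|9| out[9]=81, r--
l=4 r=12: |-9|>|5| out[8]=81, l++
l=5 r=12: |-8|>|5| out[7]=64, l++
l=6 r=12: |-7|>|5| out[6]=49, l++
l=7 r=12: |-6|>|5| out[5]=36, l++
l=8 r=12: |-5|<=|5| out[4]=25, r--
l=8 r=11: |-5|>|-2| out[3]=25, l++
l=9 r=11: |-4|>|-2| out[2]=16, l++

l=10, r=11, next write slot=1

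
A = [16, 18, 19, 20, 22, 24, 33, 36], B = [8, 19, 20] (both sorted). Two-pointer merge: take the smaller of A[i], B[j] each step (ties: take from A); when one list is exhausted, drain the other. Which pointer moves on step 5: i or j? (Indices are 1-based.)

i=1 j=1: A[i]=16>B[j]=8 take 8, j++
i=1 j=2: A[i]=16<=B[j]=19 take 16, i++
i=2 j=2: A[i]=18<=B[j]=19 take 18, i++
i=3 j=2: A[i]=19<=B[j]=19 take 19, i++
i=4 j=2: A[i]=20>B[j]=19 take 19, j++

j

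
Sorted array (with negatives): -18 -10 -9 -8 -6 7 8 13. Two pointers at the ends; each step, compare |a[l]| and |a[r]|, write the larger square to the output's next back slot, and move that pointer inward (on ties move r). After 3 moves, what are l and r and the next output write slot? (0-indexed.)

[0,7] |-18|>|13| out[7]=324 → l++
[1,7] |-10|<=|13| out[6]=169 → r--
[1,6] |-10|>|8| out[5]=100 → l++

l=2, r=6, next write slot=4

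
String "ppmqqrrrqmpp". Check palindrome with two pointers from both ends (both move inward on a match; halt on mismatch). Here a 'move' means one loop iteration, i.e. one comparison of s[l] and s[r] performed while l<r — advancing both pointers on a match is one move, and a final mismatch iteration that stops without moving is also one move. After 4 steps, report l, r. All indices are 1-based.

l=5, r=8

[1,12] 'p'=='p' → l++,r--
[2,11] 'p'=='p' → l++,r--
[3,10] 'm'=='m' → l++,r--
[4,9] 'q'=='q' → l++,r--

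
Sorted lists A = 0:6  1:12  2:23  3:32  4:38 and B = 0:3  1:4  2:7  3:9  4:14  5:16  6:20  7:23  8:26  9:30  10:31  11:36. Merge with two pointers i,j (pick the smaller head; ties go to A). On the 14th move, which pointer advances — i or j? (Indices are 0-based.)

j

[i=0,j=0] A[i]=6>B[j]=3 take 3 → j++
[i=0,j=1] A[i]=6>B[j]=4 take 4 → j++
[i=0,j=2] A[i]=6<=B[j]=7 take 6 → i++
[i=1,j=2] A[i]=12>B[j]=7 take 7 → j++
[i=1,j=3] A[i]=12>B[j]=9 take 9 → j++
[i=1,j=4] A[i]=12<=B[j]=14 take 12 → i++
[i=2,j=4] A[i]=23>B[j]=14 take 14 → j++
[i=2,j=5] A[i]=23>B[j]=16 take 16 → j++
[i=2,j=6] A[i]=23>B[j]=20 take 20 → j++
[i=2,j=7] A[i]=23<=B[j]=23 take 23 → i++
[i=3,j=7] A[i]=32>B[j]=23 take 23 → j++
[i=3,j=8] A[i]=32>B[j]=26 take 26 → j++
[i=3,j=9] A[i]=32>B[j]=30 take 30 → j++
[i=3,j=10] A[i]=32>B[j]=31 take 31 → j++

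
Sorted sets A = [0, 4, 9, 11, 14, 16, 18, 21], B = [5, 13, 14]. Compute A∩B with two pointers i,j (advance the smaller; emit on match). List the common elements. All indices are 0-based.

intersection = [14]

i=0 j=0: 0<5, i++
i=1 j=0: 4<5, i++
i=2 j=0: 9>5, j++
i=2 j=1: 9<13, i++
i=3 j=1: 11<13, i++
i=4 j=1: 14>13, j++
i=4 j=2: 14==14 emit, i++,j++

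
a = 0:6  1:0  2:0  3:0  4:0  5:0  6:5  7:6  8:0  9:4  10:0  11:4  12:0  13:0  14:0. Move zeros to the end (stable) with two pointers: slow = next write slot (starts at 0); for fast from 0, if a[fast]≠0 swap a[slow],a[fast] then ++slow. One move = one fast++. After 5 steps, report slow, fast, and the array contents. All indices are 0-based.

slow=0 fast=0: a[fast]=6≠0 swap→a[0]=6, slow++,fast++
slow=1 fast=1: a[fast]=0, fast++
slow=1 fast=2: a[fast]=0, fast++
slow=1 fast=3: a[fast]=0, fast++
slow=1 fast=4: a[fast]=0, fast++

slow=1, fast=5, a=[6, 0, 0, 0, 0, 0, 5, 6, 0, 4, 0, 4, 0, 0, 0]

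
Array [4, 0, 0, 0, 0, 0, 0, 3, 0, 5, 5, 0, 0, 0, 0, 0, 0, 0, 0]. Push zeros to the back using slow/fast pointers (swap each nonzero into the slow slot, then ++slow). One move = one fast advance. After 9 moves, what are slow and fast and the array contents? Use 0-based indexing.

(s=0,f=0) a[fast]=4≠0 swap→a[0]=4 → slow++,fast++
(s=1,f=1) a[fast]=0 → fast++
(s=1,f=2) a[fast]=0 → fast++
(s=1,f=3) a[fast]=0 → fast++
(s=1,f=4) a[fast]=0 → fast++
(s=1,f=5) a[fast]=0 → fast++
(s=1,f=6) a[fast]=0 → fast++
(s=1,f=7) a[fast]=3≠0 swap→a[1]=3 → slow++,fast++
(s=2,f=8) a[fast]=0 → fast++

slow=2, fast=9, a=[4, 3, 0, 0, 0, 0, 0, 0, 0, 5, 5, 0, 0, 0, 0, 0, 0, 0, 0]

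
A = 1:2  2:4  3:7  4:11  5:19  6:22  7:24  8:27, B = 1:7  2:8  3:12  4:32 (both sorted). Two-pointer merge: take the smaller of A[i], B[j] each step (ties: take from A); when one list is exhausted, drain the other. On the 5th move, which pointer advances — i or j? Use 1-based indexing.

[i=1,j=1] A[i]=2<=B[j]=7 take 2 → i++
[i=2,j=1] A[i]=4<=B[j]=7 take 4 → i++
[i=3,j=1] A[i]=7<=B[j]=7 take 7 → i++
[i=4,j=1] A[i]=11>B[j]=7 take 7 → j++
[i=4,j=2] A[i]=11>B[j]=8 take 8 → j++

j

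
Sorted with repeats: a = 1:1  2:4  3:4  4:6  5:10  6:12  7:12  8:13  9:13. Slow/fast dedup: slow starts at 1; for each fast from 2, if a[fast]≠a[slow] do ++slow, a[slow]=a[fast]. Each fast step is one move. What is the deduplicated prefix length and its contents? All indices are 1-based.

slow=1 fast=2: a[fast]=4≠a[slow]=1 write a[2]=4, slow++,fast++
slow=2 fast=3: a[fast]=4=a[slow] dup, fast++
slow=2 fast=4: a[fast]=6≠a[slow]=4 write a[3]=6, slow++,fast++
slow=3 fast=5: a[fast]=10≠a[slow]=6 write a[4]=10, slow++,fast++
slow=4 fast=6: a[fast]=12≠a[slow]=10 write a[5]=12, slow++,fast++
slow=5 fast=7: a[fast]=12=a[slow] dup, fast++
slow=5 fast=8: a[fast]=13≠a[slow]=12 write a[6]=13, slow++,fast++
slow=6 fast=9: a[fast]=13=a[slow] dup, fast++

length 6; prefix = [1, 4, 6, 10, 12, 13]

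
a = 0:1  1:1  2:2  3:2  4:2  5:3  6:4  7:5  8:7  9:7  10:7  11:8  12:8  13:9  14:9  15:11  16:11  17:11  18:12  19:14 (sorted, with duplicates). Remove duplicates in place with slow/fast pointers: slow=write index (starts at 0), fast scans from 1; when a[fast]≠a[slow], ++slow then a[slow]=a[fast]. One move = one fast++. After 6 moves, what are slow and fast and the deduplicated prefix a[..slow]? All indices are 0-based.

(s=0,f=1) a[fast]=1=a[slow] dup → fast++
(s=0,f=2) a[fast]=2≠a[slow]=1 write a[1]=2 → slow++,fast++
(s=1,f=3) a[fast]=2=a[slow] dup → fast++
(s=1,f=4) a[fast]=2=a[slow] dup → fast++
(s=1,f=5) a[fast]=3≠a[slow]=2 write a[2]=3 → slow++,fast++
(s=2,f=6) a[fast]=4≠a[slow]=3 write a[3]=4 → slow++,fast++

slow=3, fast=7, prefix=[1, 2, 3, 4]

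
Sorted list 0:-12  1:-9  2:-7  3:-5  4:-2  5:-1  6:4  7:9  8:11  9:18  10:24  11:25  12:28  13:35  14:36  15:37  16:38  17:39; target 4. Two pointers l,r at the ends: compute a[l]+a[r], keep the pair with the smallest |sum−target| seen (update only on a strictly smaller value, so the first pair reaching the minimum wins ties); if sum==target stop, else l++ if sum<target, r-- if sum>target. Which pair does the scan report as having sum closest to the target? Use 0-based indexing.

l=0 r=17: -12+39=27 d=23 *, r--
l=0 r=16: -12+38=26 d=22 *, r--
l=0 r=15: -12+37=25 d=21 *, r--
l=0 r=14: -12+36=24 d=20 *, r--
l=0 r=13: -12+35=23 d=19 *, r--
l=0 r=12: -12+28=16 d=12 *, r--
l=0 r=11: -12+25=13 d=9 *, r--
l=0 r=10: -12+24=12 d=8 *, r--
l=0 r=9: -12+18=6 d=2 *, r--
l=0 r=8: -12+11=-1 d=5, l++
l=1 r=8: -9+11=2 d=2, l++
l=2 r=8: -7+11=4 d=0 *, stop

pair (-7, 11) with sum 4 (|Δ|=0)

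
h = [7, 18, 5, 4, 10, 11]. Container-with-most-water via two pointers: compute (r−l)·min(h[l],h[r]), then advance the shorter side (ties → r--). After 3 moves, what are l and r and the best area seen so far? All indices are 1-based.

l=1 r=6: min(7,11)*5=35 best=35 *, l++
l=2 r=6: min(18,11)*4=44 best=44 *, r--
l=2 r=5: min(18,10)*3=30 best=44, r--

l=2, r=4, best area=44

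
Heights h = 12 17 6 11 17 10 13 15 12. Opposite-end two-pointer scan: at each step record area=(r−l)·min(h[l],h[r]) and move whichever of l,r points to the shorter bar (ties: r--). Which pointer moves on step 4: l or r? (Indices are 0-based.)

r

[0,8] min(12,12)*8=96 best=96 * → r--
[0,7] min(12,15)*7=84 best=96 → l++
[1,7] min(17,15)*6=90 best=96 → r--
[1,6] min(17,13)*5=65 best=96 → r--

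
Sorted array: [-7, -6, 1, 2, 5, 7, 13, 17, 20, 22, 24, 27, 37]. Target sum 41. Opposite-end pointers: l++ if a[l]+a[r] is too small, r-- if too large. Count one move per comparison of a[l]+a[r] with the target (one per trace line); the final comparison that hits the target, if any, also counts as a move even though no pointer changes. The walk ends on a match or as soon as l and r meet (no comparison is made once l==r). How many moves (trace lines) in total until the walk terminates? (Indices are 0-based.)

10 moves

l=0 r=12: -7+37=30 <41, l++
l=1 r=12: -6+37=31 <41, l++
l=2 r=12: 1+37=38 <41, l++
l=3 r=12: 2+37=39 <41, l++
l=4 r=12: 5+37=42 >41, r--
l=4 r=11: 5+27=32 <41, l++
l=5 r=11: 7+27=34 <41, l++
l=6 r=11: 13+27=40 <41, l++
l=7 r=11: 17+27=44 >41, r--
l=7 r=10: 17+24=41, found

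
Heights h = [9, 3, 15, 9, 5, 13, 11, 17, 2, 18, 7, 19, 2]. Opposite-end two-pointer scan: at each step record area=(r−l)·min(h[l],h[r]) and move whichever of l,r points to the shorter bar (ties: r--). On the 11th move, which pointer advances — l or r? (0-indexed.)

l

[0,12] min(9,2)*12=24 best=24 * → r--
[0,11] min(9,19)*11=99 best=99 * → l++
[1,11] min(3,19)*10=30 best=99 → l++
[2,11] min(15,19)*9=135 best=135 * → l++
[3,11] min(9,19)*8=72 best=135 → l++
[4,11] min(5,19)*7=35 best=135 → l++
[5,11] min(13,19)*6=78 best=135 → l++
[6,11] min(11,19)*5=55 best=135 → l++
[7,11] min(17,19)*4=68 best=135 → l++
[8,11] min(2,19)*3=6 best=135 → l++
[9,11] min(18,19)*2=36 best=135 → l++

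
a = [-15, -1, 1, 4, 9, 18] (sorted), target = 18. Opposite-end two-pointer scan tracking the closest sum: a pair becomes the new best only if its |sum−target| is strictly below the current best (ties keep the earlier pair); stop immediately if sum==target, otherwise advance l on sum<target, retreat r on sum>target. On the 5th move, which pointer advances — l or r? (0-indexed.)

l

l=0 r=5: -15+18=3 d=15 *, l++
l=1 r=5: -1+18=17 d=1 *, l++
l=2 r=5: 1+18=19 d=1, r--
l=2 r=4: 1+9=10 d=8, l++
l=3 r=4: 4+9=13 d=5, l++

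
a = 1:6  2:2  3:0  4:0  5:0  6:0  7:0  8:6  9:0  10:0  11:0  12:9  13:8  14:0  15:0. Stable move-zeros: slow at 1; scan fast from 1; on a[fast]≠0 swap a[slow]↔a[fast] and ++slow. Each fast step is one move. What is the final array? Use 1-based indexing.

(s=1,f=1) a[fast]=6≠0 swap→a[1]=6 → slow++,fast++
(s=2,f=2) a[fast]=2≠0 swap→a[2]=2 → slow++,fast++
(s=3,f=3) a[fast]=0 → fast++
(s=3,f=4) a[fast]=0 → fast++
(s=3,f=5) a[fast]=0 → fast++
(s=3,f=6) a[fast]=0 → fast++
(s=3,f=7) a[fast]=0 → fast++
(s=3,f=8) a[fast]=6≠0 swap→a[3]=6 → slow++,fast++
(s=4,f=9) a[fast]=0 → fast++
(s=4,f=10) a[fast]=0 → fast++
(s=4,f=11) a[fast]=0 → fast++
(s=4,f=12) a[fast]=9≠0 swap→a[4]=9 → slow++,fast++
(s=5,f=13) a[fast]=8≠0 swap→a[5]=8 → slow++,fast++
(s=6,f=14) a[fast]=0 → fast++
(s=6,f=15) a[fast]=0 → fast++

[6, 2, 6, 9, 8, 0, 0, 0, 0, 0, 0, 0, 0, 0, 0]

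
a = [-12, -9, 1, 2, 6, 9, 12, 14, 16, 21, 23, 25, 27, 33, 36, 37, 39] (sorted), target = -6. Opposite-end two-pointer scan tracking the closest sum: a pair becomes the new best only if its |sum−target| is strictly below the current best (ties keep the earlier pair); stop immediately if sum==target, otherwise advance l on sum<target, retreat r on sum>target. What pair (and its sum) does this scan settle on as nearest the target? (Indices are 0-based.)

[0,16] -12+39=27 d=33 * → r--
[0,15] -12+37=25 d=31 * → r--
[0,14] -12+36=24 d=30 * → r--
[0,13] -12+33=21 d=27 * → r--
[0,12] -12+27=15 d=21 * → r--
[0,11] -12+25=13 d=19 * → r--
[0,10] -12+23=11 d=17 * → r--
[0,9] -12+21=9 d=15 * → r--
[0,8] -12+16=4 d=10 * → r--
[0,7] -12+14=2 d=8 * → r--
[0,6] -12+12=0 d=6 * → r--
[0,5] -12+9=-3 d=3 * → r--
[0,4] -12+6=-6 d=0 * → stop

pair (-12, 6) with sum -6 (|Δ|=0)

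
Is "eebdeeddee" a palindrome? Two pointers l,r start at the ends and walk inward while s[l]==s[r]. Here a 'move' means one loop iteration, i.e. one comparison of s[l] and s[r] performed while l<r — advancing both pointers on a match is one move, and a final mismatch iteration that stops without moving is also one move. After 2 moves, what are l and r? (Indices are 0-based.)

l=0 r=9: 'e'=='e', l++,r--
l=1 r=8: 'e'=='e', l++,r--

l=2, r=7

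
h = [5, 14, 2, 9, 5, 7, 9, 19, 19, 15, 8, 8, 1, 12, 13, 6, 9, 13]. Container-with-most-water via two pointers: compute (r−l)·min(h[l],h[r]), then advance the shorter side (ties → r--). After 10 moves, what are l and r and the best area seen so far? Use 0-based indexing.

l=2, r=9, best area=208

l=0 r=17: min(5,13)*17=85 best=85 *, l++
l=1 r=17: min(14,13)*16=208 best=208 *, r--
l=1 r=16: min(14,9)*15=135 best=208, r--
l=1 r=15: min(14,6)*14=84 best=208, r--
l=1 r=14: min(14,13)*13=169 best=208, r--
l=1 r=13: min(14,12)*12=144 best=208, r--
l=1 r=12: min(14,1)*11=11 best=208, r--
l=1 r=11: min(14,8)*10=80 best=208, r--
l=1 r=10: min(14,8)*9=72 best=208, r--
l=1 r=9: min(14,15)*8=112 best=208, l++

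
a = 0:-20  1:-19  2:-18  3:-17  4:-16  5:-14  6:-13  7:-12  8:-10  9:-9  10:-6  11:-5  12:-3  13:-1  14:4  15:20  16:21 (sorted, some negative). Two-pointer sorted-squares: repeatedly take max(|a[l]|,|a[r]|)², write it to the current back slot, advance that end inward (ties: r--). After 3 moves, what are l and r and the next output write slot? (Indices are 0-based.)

l=1, r=14, next write slot=13

l=0 r=16: |-20|<=|21| out[16]=441, r--
l=0 r=15: |-20|<=|20| out[15]=400, r--
l=0 r=14: |-20|>|4| out[14]=400, l++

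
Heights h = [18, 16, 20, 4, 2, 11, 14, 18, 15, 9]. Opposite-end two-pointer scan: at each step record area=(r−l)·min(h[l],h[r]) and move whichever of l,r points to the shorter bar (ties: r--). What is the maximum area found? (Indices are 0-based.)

max area = 126

l=0 r=9: min(18,9)*9=81 best=81 *, r--
l=0 r=8: min(18,15)*8=120 best=120 *, r--
l=0 r=7: min(18,18)*7=126 best=126 *, r--
l=0 r=6: min(18,14)*6=84 best=126, r--
l=0 r=5: min(18,11)*5=55 best=126, r--
l=0 r=4: min(18,2)*4=8 best=126, r--
l=0 r=3: min(18,4)*3=12 best=126, r--
l=0 r=2: min(18,20)*2=36 best=126, l++
l=1 r=2: min(16,20)*1=16 best=126, l++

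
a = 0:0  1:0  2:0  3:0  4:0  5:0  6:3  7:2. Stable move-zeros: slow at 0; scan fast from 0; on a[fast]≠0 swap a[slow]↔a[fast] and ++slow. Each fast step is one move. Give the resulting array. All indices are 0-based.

[3, 2, 0, 0, 0, 0, 0, 0]

slow=0 fast=0: a[fast]=0, fast++
slow=0 fast=1: a[fast]=0, fast++
slow=0 fast=2: a[fast]=0, fast++
slow=0 fast=3: a[fast]=0, fast++
slow=0 fast=4: a[fast]=0, fast++
slow=0 fast=5: a[fast]=0, fast++
slow=0 fast=6: a[fast]=3≠0 swap→a[0]=3, slow++,fast++
slow=1 fast=7: a[fast]=2≠0 swap→a[1]=2, slow++,fast++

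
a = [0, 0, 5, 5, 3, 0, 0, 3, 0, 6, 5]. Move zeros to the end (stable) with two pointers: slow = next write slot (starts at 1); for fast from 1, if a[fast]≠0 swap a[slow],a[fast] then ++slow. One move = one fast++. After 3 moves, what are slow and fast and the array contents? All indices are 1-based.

slow=2, fast=4, a=[5, 0, 0, 5, 3, 0, 0, 3, 0, 6, 5]

slow=1 fast=1: a[fast]=0, fast++
slow=1 fast=2: a[fast]=0, fast++
slow=1 fast=3: a[fast]=5≠0 swap→a[1]=5, slow++,fast++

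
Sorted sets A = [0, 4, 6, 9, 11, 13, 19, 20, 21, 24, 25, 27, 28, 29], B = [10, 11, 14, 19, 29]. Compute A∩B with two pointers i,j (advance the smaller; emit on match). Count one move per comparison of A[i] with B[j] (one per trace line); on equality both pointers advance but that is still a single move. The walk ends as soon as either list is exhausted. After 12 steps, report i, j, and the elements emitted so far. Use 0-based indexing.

i=0 j=0: 0<10, i++
i=1 j=0: 4<10, i++
i=2 j=0: 6<10, i++
i=3 j=0: 9<10, i++
i=4 j=0: 11>10, j++
i=4 j=1: 11==11 emit, i++,j++
i=5 j=2: 13<14, i++
i=6 j=2: 19>14, j++
i=6 j=3: 19==19 emit, i++,j++
i=7 j=4: 20<29, i++
i=8 j=4: 21<29, i++
i=9 j=4: 24<29, i++

i=10, j=4, emitted=[11, 19]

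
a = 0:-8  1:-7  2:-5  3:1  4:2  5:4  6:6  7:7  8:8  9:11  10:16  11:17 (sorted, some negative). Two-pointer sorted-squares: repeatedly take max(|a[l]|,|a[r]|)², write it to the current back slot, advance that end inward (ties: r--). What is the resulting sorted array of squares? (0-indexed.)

l=0 r=11: |-8|<=|17| out[11]=289, r--
l=0 r=10: |-8|<=|16| out[10]=256, r--
l=0 r=9: |-8|<=|11| out[9]=121, r--
l=0 r=8: |-8|<=|8| out[8]=64, r--
l=0 r=7: |-8|>|7| out[7]=64, l++
l=1 r=7: |-7|<=|7| out[6]=49, r--
l=1 r=6: |-7|>|6| out[5]=49, l++
l=2 r=6: |-5|<=|6| out[4]=36, r--
l=2 r=5: |-5|>|4| out[3]=25, l++
l=3 r=5: |1|<=|4| out[2]=16, r--
l=3 r=4: |1|<=|2| out[1]=4, r--
l=3 r=3: |1|<=|1| out[0]=1, r--

[1, 4, 16, 25, 36, 49, 49, 64, 64, 121, 256, 289]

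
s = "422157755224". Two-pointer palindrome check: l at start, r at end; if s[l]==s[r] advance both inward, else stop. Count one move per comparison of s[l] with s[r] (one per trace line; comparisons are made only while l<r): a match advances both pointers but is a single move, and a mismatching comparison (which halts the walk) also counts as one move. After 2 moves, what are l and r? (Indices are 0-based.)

l=0 r=11: '4'=='4', l++,r--
l=1 r=10: '2'=='2', l++,r--

l=2, r=9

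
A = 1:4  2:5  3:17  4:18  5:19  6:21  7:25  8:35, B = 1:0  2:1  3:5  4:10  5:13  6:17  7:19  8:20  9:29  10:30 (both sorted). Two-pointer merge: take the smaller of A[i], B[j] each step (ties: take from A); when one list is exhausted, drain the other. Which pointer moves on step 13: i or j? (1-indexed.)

j

i=1 j=1: A[i]=4>B[j]=0 take 0, j++
i=1 j=2: A[i]=4>B[j]=1 take 1, j++
i=1 j=3: A[i]=4<=B[j]=5 take 4, i++
i=2 j=3: A[i]=5<=B[j]=5 take 5, i++
i=3 j=3: A[i]=17>B[j]=5 take 5, j++
i=3 j=4: A[i]=17>B[j]=10 take 10, j++
i=3 j=5: A[i]=17>B[j]=13 take 13, j++
i=3 j=6: A[i]=17<=B[j]=17 take 17, i++
i=4 j=6: A[i]=18>B[j]=17 take 17, j++
i=4 j=7: A[i]=18<=B[j]=19 take 18, i++
i=5 j=7: A[i]=19<=B[j]=19 take 19, i++
i=6 j=7: A[i]=21>B[j]=19 take 19, j++
i=6 j=8: A[i]=21>B[j]=20 take 20, j++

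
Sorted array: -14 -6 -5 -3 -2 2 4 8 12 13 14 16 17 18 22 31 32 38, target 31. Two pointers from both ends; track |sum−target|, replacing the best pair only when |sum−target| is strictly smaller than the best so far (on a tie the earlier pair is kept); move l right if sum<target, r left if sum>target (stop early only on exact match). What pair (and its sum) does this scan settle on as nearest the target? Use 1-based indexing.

pair (13, 18) with sum 31 (|Δ|=0)

l=1 r=18: -14+38=24 d=7 *, l++
l=2 r=18: -6+38=32 d=1 *, r--
l=2 r=17: -6+32=26 d=5, l++
l=3 r=17: -5+32=27 d=4, l++
l=4 r=17: -3+32=29 d=2, l++
l=5 r=17: -2+32=30 d=1, l++
l=6 r=17: 2+32=34 d=3, r--
l=6 r=16: 2+31=33 d=2, r--
l=6 r=15: 2+22=24 d=7, l++
l=7 r=15: 4+22=26 d=5, l++
l=8 r=15: 8+22=30 d=1, l++
l=9 r=15: 12+22=34 d=3, r--
l=9 r=14: 12+18=30 d=1, l++
l=10 r=14: 13+18=31 d=0 *, stop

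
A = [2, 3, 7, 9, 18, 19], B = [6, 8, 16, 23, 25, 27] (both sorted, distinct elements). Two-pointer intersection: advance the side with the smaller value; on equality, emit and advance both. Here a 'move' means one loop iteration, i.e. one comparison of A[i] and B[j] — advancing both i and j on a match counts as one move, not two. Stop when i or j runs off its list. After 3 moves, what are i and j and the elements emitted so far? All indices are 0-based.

[i=0,j=0] 2<6 → i++
[i=1,j=0] 3<6 → i++
[i=2,j=0] 7>6 → j++

i=2, j=1, emitted=[]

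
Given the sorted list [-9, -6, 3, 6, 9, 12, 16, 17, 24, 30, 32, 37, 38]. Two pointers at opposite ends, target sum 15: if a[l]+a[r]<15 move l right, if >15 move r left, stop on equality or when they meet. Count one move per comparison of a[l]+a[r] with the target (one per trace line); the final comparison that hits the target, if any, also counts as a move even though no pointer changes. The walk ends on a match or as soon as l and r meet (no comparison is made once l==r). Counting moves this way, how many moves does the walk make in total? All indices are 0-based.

l=0 r=12: -9+38=29 >15, r--
l=0 r=11: -9+37=28 >15, r--
l=0 r=10: -9+32=23 >15, r--
l=0 r=9: -9+30=21 >15, r--
l=0 r=8: -9+24=15, found

5 moves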